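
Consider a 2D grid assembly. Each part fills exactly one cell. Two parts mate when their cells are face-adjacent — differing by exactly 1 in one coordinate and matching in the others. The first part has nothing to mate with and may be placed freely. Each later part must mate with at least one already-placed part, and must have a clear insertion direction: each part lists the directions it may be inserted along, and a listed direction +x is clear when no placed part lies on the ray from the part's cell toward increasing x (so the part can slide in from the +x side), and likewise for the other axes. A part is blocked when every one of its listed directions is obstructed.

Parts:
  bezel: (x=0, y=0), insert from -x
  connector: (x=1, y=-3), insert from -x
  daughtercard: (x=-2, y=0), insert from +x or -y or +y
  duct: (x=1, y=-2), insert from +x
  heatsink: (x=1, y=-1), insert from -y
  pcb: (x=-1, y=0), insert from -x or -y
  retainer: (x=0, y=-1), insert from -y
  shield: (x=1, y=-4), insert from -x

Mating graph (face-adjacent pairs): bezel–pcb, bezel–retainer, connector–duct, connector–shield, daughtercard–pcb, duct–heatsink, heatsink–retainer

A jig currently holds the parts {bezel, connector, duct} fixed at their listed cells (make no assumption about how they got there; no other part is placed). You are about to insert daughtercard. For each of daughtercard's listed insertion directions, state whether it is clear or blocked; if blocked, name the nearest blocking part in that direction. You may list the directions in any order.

+x: blocked by bezel; +y: clear; -y: clear

+x: nearest on ray is bezel@(0, 0) ⇒ blocked
-y: ray from daughtercard(-2, 0) has no placed part ⇒ clear
+y: ray from daughtercard(-2, 0) has no placed part ⇒ clear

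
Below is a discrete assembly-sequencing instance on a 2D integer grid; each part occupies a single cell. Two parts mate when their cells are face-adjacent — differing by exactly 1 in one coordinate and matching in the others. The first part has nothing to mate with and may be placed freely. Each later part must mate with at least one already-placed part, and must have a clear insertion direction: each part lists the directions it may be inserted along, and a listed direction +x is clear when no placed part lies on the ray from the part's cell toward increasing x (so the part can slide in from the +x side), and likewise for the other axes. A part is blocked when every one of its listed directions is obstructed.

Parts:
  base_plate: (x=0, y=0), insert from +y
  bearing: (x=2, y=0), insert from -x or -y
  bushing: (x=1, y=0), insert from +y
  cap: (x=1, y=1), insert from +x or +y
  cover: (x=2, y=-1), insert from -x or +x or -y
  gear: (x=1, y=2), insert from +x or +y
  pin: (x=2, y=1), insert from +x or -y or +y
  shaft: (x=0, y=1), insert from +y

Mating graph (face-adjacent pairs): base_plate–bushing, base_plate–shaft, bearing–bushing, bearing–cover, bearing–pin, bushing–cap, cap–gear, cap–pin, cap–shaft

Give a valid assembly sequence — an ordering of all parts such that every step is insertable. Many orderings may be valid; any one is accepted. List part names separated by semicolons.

1. cover@(2, -1) [-x clear] — {cover}
2. bearing@(2, 0) [-x clear] — {bearing, cover}
3. pin@(2, 1) [+x clear] — {bearing, cover, pin}
4. bushing@(1, 0) [+y clear] — {bearing, bushing, cover, pin}
5. cap@(1, 1) [+y clear] — {bearing, bushing, cap, cover, pin}
6. gear@(1, 2) [+x clear] — {bearing, bushing, cap, cover, gear, pin}
7. base_plate@(0, 0) [+y clear] — {base_plate, bearing, bushing, cap, cover, gear, pin}
8. shaft@(0, 1) [+y clear] — {base_plate, bearing, bushing, cap, cover, gear, pin, shaft}

cover; bearing; pin; bushing; cap; gear; base_plate; shaft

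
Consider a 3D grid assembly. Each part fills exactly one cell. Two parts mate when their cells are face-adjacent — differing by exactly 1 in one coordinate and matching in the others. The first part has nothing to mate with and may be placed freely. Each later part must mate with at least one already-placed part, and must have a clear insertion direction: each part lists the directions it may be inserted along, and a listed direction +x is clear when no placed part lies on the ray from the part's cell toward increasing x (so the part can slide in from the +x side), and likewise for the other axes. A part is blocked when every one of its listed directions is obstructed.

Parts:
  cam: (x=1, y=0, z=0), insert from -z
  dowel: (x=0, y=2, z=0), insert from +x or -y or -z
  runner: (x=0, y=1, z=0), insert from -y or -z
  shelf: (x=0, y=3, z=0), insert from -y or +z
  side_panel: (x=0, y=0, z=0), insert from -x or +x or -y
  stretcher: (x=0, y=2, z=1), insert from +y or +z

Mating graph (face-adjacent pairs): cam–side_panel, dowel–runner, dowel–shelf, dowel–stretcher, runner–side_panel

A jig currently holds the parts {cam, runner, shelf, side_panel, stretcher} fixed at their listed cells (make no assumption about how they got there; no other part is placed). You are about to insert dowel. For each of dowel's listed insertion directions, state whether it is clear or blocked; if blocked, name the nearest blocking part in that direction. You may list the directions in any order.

+x: clear; -y: blocked by runner; -z: clear

+x: ray from dowel(0, 2, 0) has no placed part ⇒ clear
-y: nearest on ray is runner@(0, 1, 0) ⇒ blocked
-z: ray from dowel(0, 2, 0) has no placed part ⇒ clear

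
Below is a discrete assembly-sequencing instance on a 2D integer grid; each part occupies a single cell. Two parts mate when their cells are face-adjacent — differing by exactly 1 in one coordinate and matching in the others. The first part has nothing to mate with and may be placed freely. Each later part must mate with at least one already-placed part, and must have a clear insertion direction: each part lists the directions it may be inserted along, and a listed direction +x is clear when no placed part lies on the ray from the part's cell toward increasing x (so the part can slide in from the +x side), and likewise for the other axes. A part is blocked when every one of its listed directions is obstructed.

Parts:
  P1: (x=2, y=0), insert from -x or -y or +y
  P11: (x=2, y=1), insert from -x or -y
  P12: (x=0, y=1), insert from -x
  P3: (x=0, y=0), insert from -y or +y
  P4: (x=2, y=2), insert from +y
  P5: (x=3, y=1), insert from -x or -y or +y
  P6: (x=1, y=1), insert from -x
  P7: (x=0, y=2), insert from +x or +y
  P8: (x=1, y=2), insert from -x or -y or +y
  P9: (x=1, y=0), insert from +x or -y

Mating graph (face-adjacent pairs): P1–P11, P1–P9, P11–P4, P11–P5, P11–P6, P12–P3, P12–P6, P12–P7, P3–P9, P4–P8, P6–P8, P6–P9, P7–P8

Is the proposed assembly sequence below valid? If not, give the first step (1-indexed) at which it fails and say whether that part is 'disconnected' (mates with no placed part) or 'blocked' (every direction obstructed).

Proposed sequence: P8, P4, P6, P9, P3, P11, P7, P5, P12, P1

Valid

1. P8@(1, 2) [-x clear] — {P8}
2. P4@(2, 2) [+y clear] — {P4, P8}
3. P6@(1, 1) [-x clear] — {P4, P6, P8}
4. P9@(1, 0) [+x clear] — {P4, P6, P8, P9}
5. P3@(0, 0) [-y clear] — {P3, P4, P6, P8, P9}
6. P11@(2, 1) [-y clear] — {P11, P3, P4, P6, P8, P9}
7. P7@(0, 2) [+y clear] — {P11, P3, P4, P6, P7, P8, P9}
8. P5@(3, 1) [-y clear] — {P11, P3, P4, P5, P6, P7, P8, P9}
9. P12@(0, 1) [-x clear] — {P11, P12, P3, P4, P5, P6, P7, P8, P9}
10. P1@(2, 0) [-y clear] — {P1, P11, P12, P3, P4, P5, P6, P7, P8, P9}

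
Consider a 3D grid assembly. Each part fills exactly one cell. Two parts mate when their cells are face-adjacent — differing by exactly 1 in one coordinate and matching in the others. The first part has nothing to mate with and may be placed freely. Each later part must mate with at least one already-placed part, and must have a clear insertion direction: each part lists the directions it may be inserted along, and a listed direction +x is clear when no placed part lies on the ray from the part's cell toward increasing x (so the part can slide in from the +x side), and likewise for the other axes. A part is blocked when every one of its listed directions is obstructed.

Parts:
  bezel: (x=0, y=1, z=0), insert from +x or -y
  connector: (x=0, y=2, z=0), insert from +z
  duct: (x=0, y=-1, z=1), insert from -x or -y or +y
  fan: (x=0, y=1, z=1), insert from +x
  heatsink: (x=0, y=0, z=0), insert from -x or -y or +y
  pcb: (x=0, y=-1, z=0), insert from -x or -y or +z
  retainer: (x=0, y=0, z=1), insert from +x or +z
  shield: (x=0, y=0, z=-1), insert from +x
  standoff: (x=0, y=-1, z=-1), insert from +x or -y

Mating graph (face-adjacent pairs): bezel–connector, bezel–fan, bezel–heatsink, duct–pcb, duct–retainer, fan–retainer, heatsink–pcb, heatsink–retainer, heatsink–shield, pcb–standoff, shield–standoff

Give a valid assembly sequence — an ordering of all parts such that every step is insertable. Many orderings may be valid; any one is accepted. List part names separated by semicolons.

1. heatsink@(0, 0, 0) [-x clear] — {heatsink}
2. pcb@(0, -1, 0) [-x clear] — {heatsink, pcb}
3. retainer@(0, 0, 1) [+x clear] — {heatsink, pcb, retainer}
4. fan@(0, 1, 1) [+x clear] — {fan, heatsink, pcb, retainer}
5. duct@(0, -1, 1) [-x clear] — {duct, fan, heatsink, pcb, retainer}
6. shield@(0, 0, -1) [+x clear] — {duct, fan, heatsink, pcb, retainer, shield}
7. standoff@(0, -1, -1) [+x clear] — {duct, fan, heatsink, pcb, retainer, shield, standoff}
8. bezel@(0, 1, 0) [+x clear] — {bezel, duct, fan, heatsink, pcb, retainer, shield, standoff}
9. connector@(0, 2, 0) [+z clear] — {bezel, connector, duct, fan, heatsink, pcb, retainer, shield, standoff}

heatsink; pcb; retainer; fan; duct; shield; standoff; bezel; connector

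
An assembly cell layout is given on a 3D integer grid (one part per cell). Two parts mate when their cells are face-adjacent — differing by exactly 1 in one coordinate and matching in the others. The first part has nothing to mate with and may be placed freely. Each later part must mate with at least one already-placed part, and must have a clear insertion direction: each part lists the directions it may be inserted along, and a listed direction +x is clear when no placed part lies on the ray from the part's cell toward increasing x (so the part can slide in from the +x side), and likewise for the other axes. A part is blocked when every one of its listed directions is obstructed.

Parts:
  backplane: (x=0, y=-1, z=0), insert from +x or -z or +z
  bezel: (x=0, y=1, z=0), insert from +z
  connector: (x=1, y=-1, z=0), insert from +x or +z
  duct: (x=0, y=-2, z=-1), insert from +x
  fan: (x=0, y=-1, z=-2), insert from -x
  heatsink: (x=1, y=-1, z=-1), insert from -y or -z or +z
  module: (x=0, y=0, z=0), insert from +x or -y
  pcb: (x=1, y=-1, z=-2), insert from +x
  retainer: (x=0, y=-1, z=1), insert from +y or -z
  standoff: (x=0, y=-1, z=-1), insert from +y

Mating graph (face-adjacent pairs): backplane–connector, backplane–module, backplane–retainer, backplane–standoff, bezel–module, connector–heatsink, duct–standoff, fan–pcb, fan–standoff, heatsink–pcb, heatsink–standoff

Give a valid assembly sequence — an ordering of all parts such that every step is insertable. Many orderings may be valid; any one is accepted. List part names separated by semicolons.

bezel; module; backplane; retainer; standoff; duct; heatsink; fan; pcb; connector

1. bezel@(0, 1, 0) [+z clear] — {bezel}
2. module@(0, 0, 0) [+x clear] — {bezel, module}
3. backplane@(0, -1, 0) [+x clear] — {backplane, bezel, module}
4. retainer@(0, -1, 1) [+y clear] — {backplane, bezel, module, retainer}
5. standoff@(0, -1, -1) [+y clear] — {backplane, bezel, module, retainer, standoff}
6. duct@(0, -2, -1) [+x clear] — {backplane, bezel, duct, module, retainer, standoff}
7. heatsink@(1, -1, -1) [-y clear] — {backplane, bezel, duct, heatsink, module, retainer, standoff}
8. fan@(0, -1, -2) [-x clear] — {backplane, bezel, duct, fan, heatsink, module, retainer, standoff}
9. pcb@(1, -1, -2) [+x clear] — {backplane, bezel, duct, fan, heatsink, module, pcb, retainer, standoff}
10. connector@(1, -1, 0) [+x clear] — {backplane, bezel, connector, duct, fan, heatsink, module, pcb, retainer, standoff}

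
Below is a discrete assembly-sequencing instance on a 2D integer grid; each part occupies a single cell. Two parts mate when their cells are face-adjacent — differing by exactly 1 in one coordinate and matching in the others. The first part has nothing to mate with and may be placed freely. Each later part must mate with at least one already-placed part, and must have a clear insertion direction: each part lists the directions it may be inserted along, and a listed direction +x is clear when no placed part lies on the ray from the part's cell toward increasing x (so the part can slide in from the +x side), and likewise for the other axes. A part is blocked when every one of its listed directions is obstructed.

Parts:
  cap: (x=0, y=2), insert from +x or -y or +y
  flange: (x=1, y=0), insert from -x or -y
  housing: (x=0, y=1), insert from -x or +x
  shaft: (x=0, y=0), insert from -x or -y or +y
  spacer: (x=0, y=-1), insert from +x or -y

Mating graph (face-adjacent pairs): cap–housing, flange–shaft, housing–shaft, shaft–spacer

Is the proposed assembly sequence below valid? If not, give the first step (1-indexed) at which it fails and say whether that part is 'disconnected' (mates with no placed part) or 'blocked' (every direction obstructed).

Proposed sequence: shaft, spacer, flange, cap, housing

1. shaft@(0, 0) [-x clear] — {shaft}
2. spacer@(0, -1) [+x clear] — {shaft, spacer}
3. flange@(1, 0) [-y clear] — {flange, shaft, spacer}
4. cap@(0, 2) — no placed neighbour ⇒ disconnected

Invalid at step 4 (disconnected)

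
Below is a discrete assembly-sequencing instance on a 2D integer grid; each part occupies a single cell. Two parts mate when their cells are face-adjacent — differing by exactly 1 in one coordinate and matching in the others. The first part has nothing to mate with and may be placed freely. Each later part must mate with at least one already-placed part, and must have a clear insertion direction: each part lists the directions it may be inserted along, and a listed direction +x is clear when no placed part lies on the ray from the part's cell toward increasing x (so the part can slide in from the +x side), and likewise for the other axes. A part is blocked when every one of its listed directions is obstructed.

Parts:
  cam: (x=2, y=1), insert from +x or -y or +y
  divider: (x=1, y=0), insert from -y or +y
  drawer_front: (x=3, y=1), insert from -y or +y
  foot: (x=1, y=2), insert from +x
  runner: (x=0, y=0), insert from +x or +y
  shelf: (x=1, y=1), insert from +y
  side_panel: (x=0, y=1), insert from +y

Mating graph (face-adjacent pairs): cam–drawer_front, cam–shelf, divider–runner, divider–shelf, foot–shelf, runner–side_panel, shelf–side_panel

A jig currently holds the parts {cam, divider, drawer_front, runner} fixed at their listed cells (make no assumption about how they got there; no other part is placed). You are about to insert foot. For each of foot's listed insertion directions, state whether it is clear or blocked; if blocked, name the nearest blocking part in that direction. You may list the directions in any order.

+x: ray from foot(1, 2) has no placed part ⇒ clear

+x: clear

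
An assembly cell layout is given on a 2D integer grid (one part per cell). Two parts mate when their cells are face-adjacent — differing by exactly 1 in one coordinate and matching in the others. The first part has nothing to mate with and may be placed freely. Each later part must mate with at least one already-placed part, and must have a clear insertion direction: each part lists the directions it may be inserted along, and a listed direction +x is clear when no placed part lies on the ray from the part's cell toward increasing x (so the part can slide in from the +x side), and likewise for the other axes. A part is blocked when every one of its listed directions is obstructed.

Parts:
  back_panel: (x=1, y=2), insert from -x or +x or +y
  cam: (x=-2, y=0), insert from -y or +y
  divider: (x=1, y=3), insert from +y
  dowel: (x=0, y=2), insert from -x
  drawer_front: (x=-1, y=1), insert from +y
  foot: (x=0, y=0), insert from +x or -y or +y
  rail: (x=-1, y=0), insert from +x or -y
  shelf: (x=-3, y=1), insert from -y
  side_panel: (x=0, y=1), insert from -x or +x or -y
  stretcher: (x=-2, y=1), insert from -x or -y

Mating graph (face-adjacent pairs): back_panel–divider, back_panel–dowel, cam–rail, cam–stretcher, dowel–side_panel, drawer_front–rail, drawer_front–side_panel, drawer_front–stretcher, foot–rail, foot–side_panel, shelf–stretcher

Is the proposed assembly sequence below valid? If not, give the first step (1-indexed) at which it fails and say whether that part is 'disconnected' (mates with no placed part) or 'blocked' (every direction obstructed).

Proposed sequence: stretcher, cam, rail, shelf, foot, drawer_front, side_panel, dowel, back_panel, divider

Valid

1. stretcher@(-2, 1) [-x clear] — {stretcher}
2. cam@(-2, 0) [-y clear] — {cam, stretcher}
3. rail@(-1, 0) [+x clear] — {cam, rail, stretcher}
4. shelf@(-3, 1) [-y clear] — {cam, rail, shelf, stretcher}
5. foot@(0, 0) [+x clear] — {cam, foot, rail, shelf, stretcher}
6. drawer_front@(-1, 1) [+y clear] — {cam, drawer_front, foot, rail, shelf, stretcher}
7. side_panel@(0, 1) [+x clear] — {cam, drawer_front, foot, rail, shelf, side_panel, stretcher}
8. dowel@(0, 2) [-x clear] — {cam, dowel, drawer_front, foot, rail, shelf, side_panel, stretcher}
9. back_panel@(1, 2) [+x clear] — {back_panel, cam, dowel, drawer_front, foot, rail, shelf, side_panel, stretcher}
10. divider@(1, 3) [+y clear] — {back_panel, cam, divider, dowel, drawer_front, foot, rail, shelf, side_panel, stretcher}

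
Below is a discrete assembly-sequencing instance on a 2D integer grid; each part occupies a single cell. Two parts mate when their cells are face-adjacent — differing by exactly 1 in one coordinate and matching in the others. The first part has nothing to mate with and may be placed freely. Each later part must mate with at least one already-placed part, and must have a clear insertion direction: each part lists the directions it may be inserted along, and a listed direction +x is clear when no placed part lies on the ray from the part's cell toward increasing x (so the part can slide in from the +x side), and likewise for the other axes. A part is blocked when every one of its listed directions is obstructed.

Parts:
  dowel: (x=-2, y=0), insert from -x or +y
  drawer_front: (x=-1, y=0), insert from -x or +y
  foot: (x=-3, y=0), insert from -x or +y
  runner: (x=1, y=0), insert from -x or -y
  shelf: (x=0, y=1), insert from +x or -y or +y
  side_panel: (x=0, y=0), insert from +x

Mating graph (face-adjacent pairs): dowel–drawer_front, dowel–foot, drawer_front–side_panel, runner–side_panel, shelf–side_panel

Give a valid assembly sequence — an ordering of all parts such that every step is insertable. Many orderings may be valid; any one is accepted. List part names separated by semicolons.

1. shelf@(0, 1) [+x clear] — {shelf}
2. side_panel@(0, 0) [+x clear] — {shelf, side_panel}
3. drawer_front@(-1, 0) [-x clear] — {drawer_front, shelf, side_panel}
4. dowel@(-2, 0) [-x clear] — {dowel, drawer_front, shelf, side_panel}
5. foot@(-3, 0) [-x clear] — {dowel, drawer_front, foot, shelf, side_panel}
6. runner@(1, 0) [-y clear] — {dowel, drawer_front, foot, runner, shelf, side_panel}

shelf; side_panel; drawer_front; dowel; foot; runner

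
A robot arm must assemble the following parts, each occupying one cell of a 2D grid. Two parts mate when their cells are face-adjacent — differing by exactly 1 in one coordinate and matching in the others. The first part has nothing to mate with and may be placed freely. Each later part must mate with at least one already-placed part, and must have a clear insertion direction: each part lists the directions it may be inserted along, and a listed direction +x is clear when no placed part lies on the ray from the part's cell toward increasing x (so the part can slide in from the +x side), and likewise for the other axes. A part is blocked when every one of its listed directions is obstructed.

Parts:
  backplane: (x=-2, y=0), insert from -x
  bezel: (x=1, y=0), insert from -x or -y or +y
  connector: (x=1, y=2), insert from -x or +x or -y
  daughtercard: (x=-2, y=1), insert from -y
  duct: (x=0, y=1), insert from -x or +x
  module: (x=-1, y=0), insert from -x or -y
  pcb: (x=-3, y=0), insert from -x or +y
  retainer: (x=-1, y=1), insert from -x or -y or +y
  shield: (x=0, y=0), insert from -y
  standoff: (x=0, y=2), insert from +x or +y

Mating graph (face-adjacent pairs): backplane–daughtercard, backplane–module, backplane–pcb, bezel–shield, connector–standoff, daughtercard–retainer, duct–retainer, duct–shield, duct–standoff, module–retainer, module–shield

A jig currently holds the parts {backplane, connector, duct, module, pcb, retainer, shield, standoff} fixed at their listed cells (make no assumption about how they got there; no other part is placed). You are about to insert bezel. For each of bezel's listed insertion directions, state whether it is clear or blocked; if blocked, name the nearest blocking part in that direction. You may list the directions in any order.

+y: blocked by connector; -x: blocked by shield; -y: clear

-x: nearest on ray is shield@(0, 0) ⇒ blocked
-y: ray from bezel(1, 0) has no placed part ⇒ clear
+y: nearest on ray is connector@(1, 2) ⇒ blocked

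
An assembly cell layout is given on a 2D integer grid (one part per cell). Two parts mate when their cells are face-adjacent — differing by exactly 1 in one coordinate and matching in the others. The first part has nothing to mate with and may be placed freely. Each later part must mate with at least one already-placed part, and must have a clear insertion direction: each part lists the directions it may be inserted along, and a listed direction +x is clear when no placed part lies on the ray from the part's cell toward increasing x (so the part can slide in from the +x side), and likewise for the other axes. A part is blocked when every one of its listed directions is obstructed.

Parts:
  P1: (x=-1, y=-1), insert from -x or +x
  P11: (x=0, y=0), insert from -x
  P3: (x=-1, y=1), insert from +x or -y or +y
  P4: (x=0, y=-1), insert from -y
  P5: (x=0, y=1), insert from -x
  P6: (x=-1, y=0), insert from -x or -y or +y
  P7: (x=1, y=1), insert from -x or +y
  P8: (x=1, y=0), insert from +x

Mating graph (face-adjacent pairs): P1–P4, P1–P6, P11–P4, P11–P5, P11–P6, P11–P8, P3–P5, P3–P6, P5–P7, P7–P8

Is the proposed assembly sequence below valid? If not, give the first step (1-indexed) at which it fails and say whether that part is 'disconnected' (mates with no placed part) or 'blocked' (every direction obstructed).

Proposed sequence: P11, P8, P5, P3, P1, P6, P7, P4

Invalid at step 5 (disconnected)

1. P11@(0, 0) [-x clear] — {P11}
2. P8@(1, 0) [+x clear] — {P11, P8}
3. P5@(0, 1) [-x clear] — {P11, P5, P8}
4. P3@(-1, 1) [-y clear] — {P11, P3, P5, P8}
5. P1@(-1, -1) — no placed neighbour ⇒ disconnected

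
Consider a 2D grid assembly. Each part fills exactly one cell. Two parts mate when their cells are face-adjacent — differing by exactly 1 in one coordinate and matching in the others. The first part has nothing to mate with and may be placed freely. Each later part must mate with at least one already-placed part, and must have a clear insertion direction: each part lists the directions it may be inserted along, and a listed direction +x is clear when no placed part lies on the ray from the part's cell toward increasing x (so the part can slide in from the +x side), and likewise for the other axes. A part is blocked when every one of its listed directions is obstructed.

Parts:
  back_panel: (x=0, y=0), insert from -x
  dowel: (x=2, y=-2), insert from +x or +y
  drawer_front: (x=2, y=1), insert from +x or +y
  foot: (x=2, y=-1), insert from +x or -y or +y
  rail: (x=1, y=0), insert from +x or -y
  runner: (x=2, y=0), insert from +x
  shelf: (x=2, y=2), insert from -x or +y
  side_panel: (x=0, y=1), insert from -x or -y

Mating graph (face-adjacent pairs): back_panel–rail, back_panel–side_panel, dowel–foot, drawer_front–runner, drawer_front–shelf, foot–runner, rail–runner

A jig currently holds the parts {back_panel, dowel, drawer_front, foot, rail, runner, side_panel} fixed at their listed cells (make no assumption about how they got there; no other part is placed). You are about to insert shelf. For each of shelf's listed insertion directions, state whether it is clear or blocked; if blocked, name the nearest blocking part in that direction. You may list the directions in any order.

-x: ray from shelf(2, 2) has no placed part ⇒ clear
+y: ray from shelf(2, 2) has no placed part ⇒ clear

+y: clear; -x: clear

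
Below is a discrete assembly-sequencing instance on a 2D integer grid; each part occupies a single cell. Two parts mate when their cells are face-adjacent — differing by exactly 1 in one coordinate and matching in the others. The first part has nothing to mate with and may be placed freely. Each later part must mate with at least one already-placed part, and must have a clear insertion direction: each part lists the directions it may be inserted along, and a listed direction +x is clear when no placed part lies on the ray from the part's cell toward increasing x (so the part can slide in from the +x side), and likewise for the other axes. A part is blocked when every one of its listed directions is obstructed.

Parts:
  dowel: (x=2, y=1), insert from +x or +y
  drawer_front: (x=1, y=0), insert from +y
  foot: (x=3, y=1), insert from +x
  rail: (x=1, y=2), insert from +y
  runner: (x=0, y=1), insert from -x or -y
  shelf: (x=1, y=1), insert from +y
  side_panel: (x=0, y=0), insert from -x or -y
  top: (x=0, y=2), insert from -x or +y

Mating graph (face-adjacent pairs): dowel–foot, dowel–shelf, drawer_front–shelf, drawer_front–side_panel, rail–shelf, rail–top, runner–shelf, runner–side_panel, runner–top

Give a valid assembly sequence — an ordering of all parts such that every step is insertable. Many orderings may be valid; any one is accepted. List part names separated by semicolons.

top; runner; side_panel; drawer_front; shelf; rail; dowel; foot

1. top@(0, 2) [-x clear] — {top}
2. runner@(0, 1) [-x clear] — {runner, top}
3. side_panel@(0, 0) [-x clear] — {runner, side_panel, top}
4. drawer_front@(1, 0) [+y clear] — {drawer_front, runner, side_panel, top}
5. shelf@(1, 1) [+y clear] — {drawer_front, runner, shelf, side_panel, top}
6. rail@(1, 2) [+y clear] — {drawer_front, rail, runner, shelf, side_panel, top}
7. dowel@(2, 1) [+x clear] — {dowel, drawer_front, rail, runner, shelf, side_panel, top}
8. foot@(3, 1) [+x clear] — {dowel, drawer_front, foot, rail, runner, shelf, side_panel, top}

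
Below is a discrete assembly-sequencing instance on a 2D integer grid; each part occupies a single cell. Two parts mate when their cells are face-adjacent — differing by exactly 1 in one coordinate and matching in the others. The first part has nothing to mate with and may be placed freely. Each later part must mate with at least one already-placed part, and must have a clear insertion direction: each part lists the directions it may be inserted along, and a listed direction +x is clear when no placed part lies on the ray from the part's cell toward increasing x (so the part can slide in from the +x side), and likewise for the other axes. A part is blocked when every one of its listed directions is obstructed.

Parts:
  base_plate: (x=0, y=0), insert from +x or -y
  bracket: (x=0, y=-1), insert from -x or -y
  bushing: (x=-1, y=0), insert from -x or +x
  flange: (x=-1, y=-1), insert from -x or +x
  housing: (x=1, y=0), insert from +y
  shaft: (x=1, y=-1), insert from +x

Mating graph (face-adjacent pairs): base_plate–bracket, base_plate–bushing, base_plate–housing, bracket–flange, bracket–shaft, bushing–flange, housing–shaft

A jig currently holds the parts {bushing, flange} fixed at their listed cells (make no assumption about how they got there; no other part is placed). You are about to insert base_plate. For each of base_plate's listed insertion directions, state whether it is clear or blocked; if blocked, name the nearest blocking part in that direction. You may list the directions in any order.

+x: clear; -y: clear

+x: ray from base_plate(0, 0) has no placed part ⇒ clear
-y: ray from base_plate(0, 0) has no placed part ⇒ clear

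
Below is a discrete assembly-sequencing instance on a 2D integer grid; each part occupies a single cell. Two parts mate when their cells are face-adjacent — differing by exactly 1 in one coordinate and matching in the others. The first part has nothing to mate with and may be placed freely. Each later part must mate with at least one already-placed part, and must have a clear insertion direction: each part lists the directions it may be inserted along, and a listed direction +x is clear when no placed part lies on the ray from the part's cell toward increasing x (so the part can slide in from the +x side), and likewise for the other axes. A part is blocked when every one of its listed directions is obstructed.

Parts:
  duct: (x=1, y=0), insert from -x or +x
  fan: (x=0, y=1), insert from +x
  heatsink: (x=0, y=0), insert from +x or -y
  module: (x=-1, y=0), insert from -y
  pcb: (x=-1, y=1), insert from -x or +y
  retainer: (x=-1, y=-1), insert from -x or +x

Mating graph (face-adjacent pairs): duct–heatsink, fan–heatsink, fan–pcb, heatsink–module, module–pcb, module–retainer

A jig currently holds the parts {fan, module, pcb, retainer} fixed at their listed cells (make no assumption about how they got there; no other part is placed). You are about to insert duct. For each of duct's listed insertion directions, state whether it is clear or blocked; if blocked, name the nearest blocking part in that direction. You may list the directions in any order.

+x: clear; -x: blocked by module

-x: nearest on ray is module@(-1, 0) ⇒ blocked
+x: ray from duct(1, 0) has no placed part ⇒ clear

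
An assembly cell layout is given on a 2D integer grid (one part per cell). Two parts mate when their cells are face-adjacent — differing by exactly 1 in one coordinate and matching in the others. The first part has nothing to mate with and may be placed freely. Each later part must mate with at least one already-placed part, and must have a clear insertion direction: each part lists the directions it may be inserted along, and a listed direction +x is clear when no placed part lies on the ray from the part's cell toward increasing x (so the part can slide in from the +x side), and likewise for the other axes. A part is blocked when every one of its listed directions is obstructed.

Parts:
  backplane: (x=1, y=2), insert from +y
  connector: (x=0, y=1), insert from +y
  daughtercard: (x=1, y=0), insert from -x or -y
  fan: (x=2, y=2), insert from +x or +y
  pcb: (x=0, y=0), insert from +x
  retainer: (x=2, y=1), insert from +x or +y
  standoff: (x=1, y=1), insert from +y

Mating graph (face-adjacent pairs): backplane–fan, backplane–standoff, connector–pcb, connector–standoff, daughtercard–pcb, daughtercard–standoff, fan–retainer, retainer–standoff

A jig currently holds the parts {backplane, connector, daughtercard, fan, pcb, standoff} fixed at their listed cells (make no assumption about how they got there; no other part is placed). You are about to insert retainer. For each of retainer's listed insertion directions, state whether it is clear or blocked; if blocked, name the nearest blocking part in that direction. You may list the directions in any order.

+x: clear; +y: blocked by fan

+x: ray from retainer(2, 1) has no placed part ⇒ clear
+y: nearest on ray is fan@(2, 2) ⇒ blocked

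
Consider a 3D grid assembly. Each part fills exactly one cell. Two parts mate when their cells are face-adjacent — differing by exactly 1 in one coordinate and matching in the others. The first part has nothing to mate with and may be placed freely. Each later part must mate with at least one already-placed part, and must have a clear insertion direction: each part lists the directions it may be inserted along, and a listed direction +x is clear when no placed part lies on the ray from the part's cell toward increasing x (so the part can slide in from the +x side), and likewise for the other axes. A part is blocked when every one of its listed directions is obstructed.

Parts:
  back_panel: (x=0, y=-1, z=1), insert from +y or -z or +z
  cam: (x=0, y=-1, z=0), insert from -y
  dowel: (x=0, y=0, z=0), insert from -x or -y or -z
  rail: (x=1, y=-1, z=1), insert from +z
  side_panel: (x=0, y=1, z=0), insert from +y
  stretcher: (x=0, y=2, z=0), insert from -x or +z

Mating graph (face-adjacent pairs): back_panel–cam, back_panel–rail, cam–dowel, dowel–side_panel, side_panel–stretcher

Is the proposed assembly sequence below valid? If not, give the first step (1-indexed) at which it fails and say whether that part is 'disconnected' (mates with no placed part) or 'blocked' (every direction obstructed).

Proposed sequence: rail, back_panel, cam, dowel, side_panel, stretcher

1. rail@(1, -1, 1) [+z clear] — {rail}
2. back_panel@(0, -1, 1) [+y clear] — {back_panel, rail}
3. cam@(0, -1, 0) [-y clear] — {back_panel, cam, rail}
4. dowel@(0, 0, 0) [-x clear] — {back_panel, cam, dowel, rail}
5. side_panel@(0, 1, 0) [+y clear] — {back_panel, cam, dowel, rail, side_panel}
6. stretcher@(0, 2, 0) [-x clear] — {back_panel, cam, dowel, rail, side_panel, stretcher}

Valid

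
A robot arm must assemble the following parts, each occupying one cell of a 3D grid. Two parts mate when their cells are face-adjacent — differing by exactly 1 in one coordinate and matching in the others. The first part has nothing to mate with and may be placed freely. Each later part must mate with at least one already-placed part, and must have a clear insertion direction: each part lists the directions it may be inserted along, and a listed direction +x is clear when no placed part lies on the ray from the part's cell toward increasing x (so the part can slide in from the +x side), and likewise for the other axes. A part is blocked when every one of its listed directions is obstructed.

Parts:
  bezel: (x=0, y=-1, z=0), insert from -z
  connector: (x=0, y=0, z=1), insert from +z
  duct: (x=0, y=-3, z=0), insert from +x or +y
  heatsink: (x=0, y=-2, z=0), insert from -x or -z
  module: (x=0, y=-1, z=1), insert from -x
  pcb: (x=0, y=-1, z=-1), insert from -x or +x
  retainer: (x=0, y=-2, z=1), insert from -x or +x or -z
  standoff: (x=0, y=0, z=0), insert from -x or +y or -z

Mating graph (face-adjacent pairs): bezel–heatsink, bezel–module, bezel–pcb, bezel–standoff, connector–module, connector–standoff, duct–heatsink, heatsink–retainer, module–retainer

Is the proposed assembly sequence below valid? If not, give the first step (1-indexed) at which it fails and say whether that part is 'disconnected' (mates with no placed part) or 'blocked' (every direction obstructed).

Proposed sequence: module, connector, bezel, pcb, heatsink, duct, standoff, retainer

1. module@(0, -1, 1) [-x clear] — {module}
2. connector@(0, 0, 1) [+z clear] — {connector, module}
3. bezel@(0, -1, 0) [-z clear] — {bezel, connector, module}
4. pcb@(0, -1, -1) [-x clear] — {bezel, connector, module, pcb}
5. heatsink@(0, -2, 0) [-x clear] — {bezel, connector, heatsink, module, pcb}
6. duct@(0, -3, 0) [+x clear] — {bezel, connector, duct, heatsink, module, pcb}
7. standoff@(0, 0, 0) [-x clear] — {bezel, connector, duct, heatsink, module, pcb, standoff}
8. retainer@(0, -2, 1) [-x clear] — {bezel, connector, duct, heatsink, module, pcb, retainer, standoff}

Valid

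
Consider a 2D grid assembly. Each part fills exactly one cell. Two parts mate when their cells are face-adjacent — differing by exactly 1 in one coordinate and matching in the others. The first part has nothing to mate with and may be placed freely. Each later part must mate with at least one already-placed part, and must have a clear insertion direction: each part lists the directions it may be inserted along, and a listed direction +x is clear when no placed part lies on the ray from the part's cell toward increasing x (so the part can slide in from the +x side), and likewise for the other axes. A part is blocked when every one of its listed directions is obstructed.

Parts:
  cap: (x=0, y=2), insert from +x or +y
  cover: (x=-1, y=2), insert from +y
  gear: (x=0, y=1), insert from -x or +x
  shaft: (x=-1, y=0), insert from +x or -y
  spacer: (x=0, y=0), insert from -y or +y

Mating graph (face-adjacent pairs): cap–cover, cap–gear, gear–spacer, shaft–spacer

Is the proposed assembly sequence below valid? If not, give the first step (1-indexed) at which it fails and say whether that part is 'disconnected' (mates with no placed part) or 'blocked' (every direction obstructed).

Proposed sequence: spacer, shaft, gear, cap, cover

Valid

1. spacer@(0, 0) [-y clear] — {spacer}
2. shaft@(-1, 0) [-y clear] — {shaft, spacer}
3. gear@(0, 1) [-x clear] — {gear, shaft, spacer}
4. cap@(0, 2) [+x clear] — {cap, gear, shaft, spacer}
5. cover@(-1, 2) [+y clear] — {cap, cover, gear, shaft, spacer}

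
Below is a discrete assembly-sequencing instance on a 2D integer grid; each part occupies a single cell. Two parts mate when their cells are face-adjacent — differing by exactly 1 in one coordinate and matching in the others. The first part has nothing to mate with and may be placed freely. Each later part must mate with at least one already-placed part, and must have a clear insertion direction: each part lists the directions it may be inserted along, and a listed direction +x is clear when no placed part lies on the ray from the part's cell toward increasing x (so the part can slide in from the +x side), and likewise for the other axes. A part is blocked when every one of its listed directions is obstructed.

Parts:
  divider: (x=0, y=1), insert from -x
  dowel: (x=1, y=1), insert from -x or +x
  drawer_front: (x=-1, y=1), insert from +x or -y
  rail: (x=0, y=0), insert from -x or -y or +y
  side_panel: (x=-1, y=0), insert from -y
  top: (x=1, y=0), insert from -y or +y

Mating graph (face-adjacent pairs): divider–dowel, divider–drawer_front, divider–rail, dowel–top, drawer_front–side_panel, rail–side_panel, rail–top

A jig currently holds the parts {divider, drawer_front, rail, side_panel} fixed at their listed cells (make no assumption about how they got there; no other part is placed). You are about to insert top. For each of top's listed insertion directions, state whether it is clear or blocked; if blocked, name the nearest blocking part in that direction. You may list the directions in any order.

-y: ray from top(1, 0) has no placed part ⇒ clear
+y: ray from top(1, 0) has no placed part ⇒ clear

+y: clear; -y: clear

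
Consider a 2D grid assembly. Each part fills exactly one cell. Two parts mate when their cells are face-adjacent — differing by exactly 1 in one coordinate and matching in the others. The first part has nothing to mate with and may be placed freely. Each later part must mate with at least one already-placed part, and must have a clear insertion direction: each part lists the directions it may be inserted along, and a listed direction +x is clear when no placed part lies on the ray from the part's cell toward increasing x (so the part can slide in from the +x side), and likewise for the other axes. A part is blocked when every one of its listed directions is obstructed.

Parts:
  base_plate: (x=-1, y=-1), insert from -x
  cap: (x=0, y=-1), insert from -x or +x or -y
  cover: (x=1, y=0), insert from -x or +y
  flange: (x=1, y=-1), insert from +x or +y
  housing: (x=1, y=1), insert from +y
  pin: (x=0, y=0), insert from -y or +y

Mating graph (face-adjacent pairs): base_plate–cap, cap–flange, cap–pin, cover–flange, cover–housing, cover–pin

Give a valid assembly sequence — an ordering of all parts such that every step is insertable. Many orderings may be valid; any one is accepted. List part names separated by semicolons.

1. base_plate@(-1, -1) [-x clear] — {base_plate}
2. cap@(0, -1) [+x clear] — {base_plate, cap}
3. pin@(0, 0) [+y clear] — {base_plate, cap, pin}
4. flange@(1, -1) [+x clear] — {base_plate, cap, flange, pin}
5. cover@(1, 0) [+y clear] — {base_plate, cap, cover, flange, pin}
6. housing@(1, 1) [+y clear] — {base_plate, cap, cover, flange, housing, pin}

base_plate; cap; pin; flange; cover; housing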